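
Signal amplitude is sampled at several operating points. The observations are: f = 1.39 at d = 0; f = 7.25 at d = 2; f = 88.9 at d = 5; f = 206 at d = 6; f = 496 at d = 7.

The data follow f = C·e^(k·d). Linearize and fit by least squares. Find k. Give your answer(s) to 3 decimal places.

k = 0.838

Taking logs, ln f = k·d + ln C, so regress ln f on d.
Σd = 20.0000, Σ(d)² = 114.0000, Σln f = 18.3323, Σd·ln f = 101.8129.
Equations: 114.0000·k + 20.0000·ln C = 101.8129;  20.0000·k + 5·ln C = 18.3323.
Δ = 114.0000·5 − (20.0000)² = 170.0000; k = (101.8129·5 − 20.0000·18.3323)/170.0000 = 0.83776, ln C = (114.0000·18.3323 − 20.0000·101.8129)/170.0000 = 0.31542.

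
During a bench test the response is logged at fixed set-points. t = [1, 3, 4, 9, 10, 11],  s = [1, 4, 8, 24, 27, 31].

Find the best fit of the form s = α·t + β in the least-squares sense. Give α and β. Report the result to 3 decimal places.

Sums needed: Σt·t = 328, Σt = 38, Σ1 = 6.
Moment sums: Σt·s = 872, Σs = 95.
Eliminating β: 6·(row 1) − 38·(row 2) gives 524·α = 6·872 − 38·95 = 1622, so α = 811/262.
Then β = (95 − 38·(811/262))/6 = -494/131.

α = 3.095, β = -3.771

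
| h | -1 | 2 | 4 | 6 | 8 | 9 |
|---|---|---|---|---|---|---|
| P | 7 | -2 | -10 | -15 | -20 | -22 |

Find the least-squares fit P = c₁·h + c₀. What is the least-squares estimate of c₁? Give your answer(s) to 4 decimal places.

From the data, Σh·h = 202, Σh = 28, Σ1 = 6.
Right-hand side: Σh·P = -499, ΣP = -62.
Normal equations: [[202, 28]; [28, 6]]·[c₁, c₀]ᵀ = [-499, -62]ᵀ.
det = 202·6 − 28² = 428.
c₁ = ((-499)·6 − 28·(-62))/428 = -629/214; c₀ = (202·(-62) − 28·(-499))/428 = 362/107.

c₁ = -2.9393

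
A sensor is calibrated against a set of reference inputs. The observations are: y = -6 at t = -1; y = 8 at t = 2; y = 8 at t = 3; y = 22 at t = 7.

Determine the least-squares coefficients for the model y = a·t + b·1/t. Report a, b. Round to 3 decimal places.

The normal system XᵀX·[a, b]ᵀ = Xᵀy is [[63, 4]; [4, 2437/1764]]·[a, b]ᵀ = [200, 332/21]ᵀ.
Eliminating b: (2437/1764)·(row 1) − 4·(row 2) gives (1989/28)·a = (2437/1764)·200 − 4·(332/21) = 93962/441, so a = 375848/125307.
Then b = ((332/21) − 4·(375848/125307))/(2437/1764) = 5488/1989.

a = 2.999, b = 2.759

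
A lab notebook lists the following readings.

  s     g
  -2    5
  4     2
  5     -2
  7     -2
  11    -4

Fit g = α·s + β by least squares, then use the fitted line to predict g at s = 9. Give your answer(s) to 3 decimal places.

Compute the Gram sums: Σs·s = 215, Σs = 25, Σ1 = 5.
Moment sums: Σs·g = -70, Σg = -1.
So MᵀM·[α, β]ᵀ = Mᵀg: [[215, 25]; [25, 5]]·[α, β]ᵀ = [-70, -1]ᵀ.
Δ = 215·5 − 25² = 450.
α = ((-70)·5 − 25·(-1))/450 = -13/18; β = (215·(-1) − 25·(-70))/450 = 307/90.
At s = 9: ĝ = (-13/18)·(9) + (307/90)·(1) = -139/45.

ĝ = -3.089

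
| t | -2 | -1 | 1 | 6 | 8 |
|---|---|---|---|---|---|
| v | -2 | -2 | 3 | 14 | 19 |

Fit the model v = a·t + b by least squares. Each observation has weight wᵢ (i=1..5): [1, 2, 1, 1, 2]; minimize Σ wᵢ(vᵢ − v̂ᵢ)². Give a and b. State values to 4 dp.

a = 2.2273, b = 0.9545

AᵀWA·[a, b]ᵀ = AᵀWv reads: 171·a + 19·b = 399;  19·a + 7·b = 49.
det = 171·7 − 19² = 836.
a = (399·7 − 19·49)/836 = 49/22; b = (171·49 − 19·399)/836 = 21/22.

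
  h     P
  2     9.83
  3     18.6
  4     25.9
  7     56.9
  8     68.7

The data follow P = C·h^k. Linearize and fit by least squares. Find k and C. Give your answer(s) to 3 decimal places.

Linearized form: ln P = k·ln h + ln C. From the 5 transformed points,
Σln h = 7.2034, Σ(ln h)² = 11.7199, Σln P = 16.7339, Σln h·ln P = 25.9664.
Equations: 11.7199·k + 7.2034·ln C = 25.9664;  7.2034·k + 5·ln C = 16.7339.
Slope k = (n·Σln h·ln P − Σln h·Σln P)/(n·Σ(ln h)² − (Σln h)²) = (5·25.9664 − 7.2034·16.7339)/6.7102 = 1.38462; ln C = (Σln P − k·Σln h)/n = 1.35198, so C = exp(1.35198) = 3.86509.

k = 1.385, C = 3.865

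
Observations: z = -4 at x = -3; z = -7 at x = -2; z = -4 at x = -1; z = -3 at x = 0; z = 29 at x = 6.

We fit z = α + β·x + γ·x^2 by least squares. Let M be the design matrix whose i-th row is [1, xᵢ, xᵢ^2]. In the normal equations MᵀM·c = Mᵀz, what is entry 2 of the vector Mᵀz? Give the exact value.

204

Entry 2 ↔ basis x, so (Mᵀz)_{2} = Σᵢ (x)·zᵢ = (-3)·(-4) + (-2)·(-7) + (-1)·(-4) + (0)·(-3) + (6)·(29) = 204.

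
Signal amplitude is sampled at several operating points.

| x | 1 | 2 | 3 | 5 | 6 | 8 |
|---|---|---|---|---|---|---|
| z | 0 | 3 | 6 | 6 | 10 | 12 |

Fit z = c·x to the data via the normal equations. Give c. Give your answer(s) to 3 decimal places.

c = 1.511

Normal-equation sums: Σx·x = 139.
Moment sums: Σx·z = 210.
So MᵀM·[c]ᵀ = Mᵀz: [[139]]·[c]ᵀ = [210]ᵀ.
c = 210/139 = 1.51079.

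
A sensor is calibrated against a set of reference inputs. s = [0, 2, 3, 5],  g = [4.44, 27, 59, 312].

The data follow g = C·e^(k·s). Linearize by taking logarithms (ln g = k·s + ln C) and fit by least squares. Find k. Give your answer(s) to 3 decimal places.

With ln gᵢ as the transformed response and sᵢ as the regressor:
Σs = 10.0000, Σ(s)² = 38.0000, Σln g = 14.6070, Σs·ln g = 47.5393.
Equations: 38.0000·k + 10.0000·ln C = 47.5393;  10.0000·k + 4·ln C = 14.6070.
Δ = 38.0000·4 − (10.0000)² = 52.0000; k = (47.5393·4 − 10.0000·14.6070)/52.0000 = 0.84782, ln C = (38.0000·14.6070 − 10.0000·47.5393)/52.0000 = 1.53220.

k = 0.848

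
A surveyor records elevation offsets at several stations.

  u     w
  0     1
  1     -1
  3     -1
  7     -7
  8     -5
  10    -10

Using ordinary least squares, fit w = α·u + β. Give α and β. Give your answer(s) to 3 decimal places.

Compute the Gram sums: Σu·u = 223, Σu = 29, Σ1 = 6.
Moment sums: Σu·w = -193, Σw = -23.
Δ = 223·6 − 29² = 497.
α = ((-193)·6 − 29·(-23))/497 = -491/497; β = (223·(-23) − 29·(-193))/497 = 468/497.

α = -0.988, β = 0.942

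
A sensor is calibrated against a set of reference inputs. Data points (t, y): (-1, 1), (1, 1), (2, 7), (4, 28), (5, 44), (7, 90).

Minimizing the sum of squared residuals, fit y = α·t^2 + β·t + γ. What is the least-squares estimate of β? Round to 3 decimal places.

β = -0.262

Forming AᵀA = [[3300, 540, 96]; [540, 96, 18]; [96, 18, 6]] and Aᵀy = [5988, 976, 171]ᵀ gives AᵀA·[α, β, γ]ᵀ = Aᵀy.
Solving the 3×3 system (Gaussian elimination) gives α = 79/42, β = -11/42, γ = -17/21.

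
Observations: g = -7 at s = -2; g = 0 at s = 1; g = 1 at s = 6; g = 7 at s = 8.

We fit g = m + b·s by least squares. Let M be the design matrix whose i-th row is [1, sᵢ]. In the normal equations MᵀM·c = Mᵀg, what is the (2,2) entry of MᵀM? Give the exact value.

105

Row 2 ↔ basis s, column 2 ↔ basis s, so (MᵀM)_{2,2} = Σᵢ (s)·(s) = (-2)·(-2) + (1)·(1) + (6)·(6) + (8)·(8) = 105.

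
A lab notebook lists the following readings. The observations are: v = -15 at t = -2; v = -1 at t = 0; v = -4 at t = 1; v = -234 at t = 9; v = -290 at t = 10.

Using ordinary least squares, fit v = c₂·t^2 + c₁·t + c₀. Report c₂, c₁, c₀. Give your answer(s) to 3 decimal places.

Entries of MᵀM: Σt^2·t^2 = 16578, Σt^2·t = 1722, Σt^2 = 186, Σt·t = 186, Σt = 18, Σ1 = 5.
Moment sums: Σt^2·v = -48018, Σt·v = -4980, Σv = -544.
MᵀM·[c₂, c₁, c₀]ᵀ = Mᵀv becomes [[16578, 1722, 186]; [1722, 186, 18]; [186, 18, 5]]·[c₂, c₁, c₀]ᵀ = [-48018, -4980, -544]ᵀ.
Row-reducing yields c₂ = -25993/8764, c₁ = 7209/8764, c₀ = -3134/2191.

c₂ = -2.966, c₁ = 0.823, c₀ = -1.430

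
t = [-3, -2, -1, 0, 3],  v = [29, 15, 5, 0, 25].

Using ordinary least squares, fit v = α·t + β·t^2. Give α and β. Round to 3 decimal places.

α = -0.856, β = 3.035

With design matrix M, MᵀM = [[23, -9]; [-9, 179]] and Mᵀv = [-47, 551]ᵀ.
Eliminating β: 179·(row 1) − (-9)·(row 2) gives 4036·α = 179·(-47) − (-9)·551 = -3454, so α = -1727/2018.
Then β = (551 − (-9)·(-1727/2018))/179 = 6125/2018.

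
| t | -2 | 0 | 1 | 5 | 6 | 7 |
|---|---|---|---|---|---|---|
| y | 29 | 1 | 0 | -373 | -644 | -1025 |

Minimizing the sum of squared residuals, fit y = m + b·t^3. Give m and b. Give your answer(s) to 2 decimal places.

m = 2.83, b = -3.00

Sums needed: Σ1 = 6, Σt^3 = 677, Σt^3·t^3 = 179995.
Moment sums: Σy = -2012, Σt^3·y = -537536.
So MᵀM·[m, b]ᵀ = Mᵀy: [[6, 677]; [677, 179995]]·[m, b]ᵀ = [-2012, -537536]ᵀ.
det = 6·179995 − 677² = 621641.
m = ((-2012)·179995 − 677·(-537536))/621641 = 1761932/621641; b = (6·(-537536) − 677·(-2012))/621641 = -1863092/621641.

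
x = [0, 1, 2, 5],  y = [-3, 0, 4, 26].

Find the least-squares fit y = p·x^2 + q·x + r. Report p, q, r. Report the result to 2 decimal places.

p = 0.75, q = 2.01, r = -2.93

The normal system MᵀM·[p, q, r]ᵀ = Mᵀy is [[642, 134, 30]; [134, 30, 8]; [30, 8, 4]]·[p, q, r]ᵀ = [666, 138, 27]ᵀ.
Solving the 3×3 system (Gaussian elimination) gives p = 273/362, q = 729/362, r = -531/181.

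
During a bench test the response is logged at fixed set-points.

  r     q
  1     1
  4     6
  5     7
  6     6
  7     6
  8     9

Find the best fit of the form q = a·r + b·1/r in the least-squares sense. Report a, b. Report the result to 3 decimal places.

Sums needed: Σr·r = 191, Σr·1/r = 6, Σ1/r·1/r = 822949/705600.
And Σr·q = 210, Σ1/r·q = 1927/280.
So AᵀA·[a, b]ᵀ = Aᵀq: [[191, 6]; [6, 822949/705600]]·[a, b]ᵀ = [210, 1927/280]ᵀ.
Determinant 191·(822949/705600) − 6² = 131781659/705600.
a = (210·(822949/705600) − 6·(1927/280))/(131781659/705600) = 143683050/131781659; b = (191·(1927/280) − 6·210)/(131781659/705600) = 38447640/131781659.

a = 1.090, b = 0.292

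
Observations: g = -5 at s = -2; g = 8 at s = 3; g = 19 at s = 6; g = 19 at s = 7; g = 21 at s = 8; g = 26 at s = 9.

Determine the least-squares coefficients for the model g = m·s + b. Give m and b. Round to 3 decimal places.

m = 2.757, b = 0.425

Forming XᵀX = [[243, 31]; [31, 6]] and Xᵀg = [683, 88]ᵀ gives XᵀX·[m, b]ᵀ = Xᵀg.
det = 243·6 − 31² = 497.
m = (683·6 − 31·88)/497 = 1370/497; b = (243·88 − 31·683)/497 = 211/497.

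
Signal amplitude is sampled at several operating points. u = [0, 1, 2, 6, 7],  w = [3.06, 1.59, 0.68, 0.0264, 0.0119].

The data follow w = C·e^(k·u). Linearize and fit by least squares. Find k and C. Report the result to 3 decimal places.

Let Y = ln w. Fitting Y = k·u + ln C by least squares:
Over the data: Σu = 16.0000, Σ(u)² = 90.0000, Σln w = -6.8691, Σu·ln w = -53.1325.
Normal system: [[90.0000, 16.0000]; [16.0000, 5]]·[k, ln C]ᵀ = [-53.1325, -6.8691]ᵀ.
Δ = 90.0000·5 − (16.0000)² = 194.0000; k = (-53.1325·5 − 16.0000·-6.8691)/194.0000 = -0.80287, ln C = (90.0000·-6.8691 − 16.0000·-53.1325)/194.0000 = 1.19535, so C = exp(1.19535) = 3.30472.

k = -0.803, C = 3.305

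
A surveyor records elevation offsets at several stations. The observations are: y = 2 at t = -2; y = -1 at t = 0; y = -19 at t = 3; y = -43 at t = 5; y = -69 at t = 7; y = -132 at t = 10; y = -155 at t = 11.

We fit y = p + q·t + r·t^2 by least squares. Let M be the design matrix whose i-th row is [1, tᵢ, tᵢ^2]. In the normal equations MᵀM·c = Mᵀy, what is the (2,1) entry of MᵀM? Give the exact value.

34

Row 2 ↔ basis t, column 1 ↔ basis 1, so (MᵀM)_{2,1} = Σᵢ t = (-2)·(1) + (0)·(1) + (3)·(1) + (5)·(1) + (7)·(1) + (10)·(1) + (11)·(1) = 34.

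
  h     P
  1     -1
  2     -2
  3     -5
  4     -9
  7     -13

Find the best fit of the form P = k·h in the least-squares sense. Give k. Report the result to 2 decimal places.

k = -1.86

Normal-equation sums: Σh·h = 79.
And Σh·P = -147.
AᵀA·[k]ᵀ = AᵀP becomes [[79]]·[k]ᵀ = [-147]ᵀ.
k = (-147)/79 = -1.86076.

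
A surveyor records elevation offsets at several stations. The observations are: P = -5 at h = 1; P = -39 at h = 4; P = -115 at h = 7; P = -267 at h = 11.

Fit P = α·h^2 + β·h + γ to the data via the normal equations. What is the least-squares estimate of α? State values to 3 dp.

α = -2.028

Sums needed: Σh^2·h^2 = 17299, Σh^2·h = 1739, Σh^2 = 187, Σh·h = 187, Σh = 23, Σ1 = 4.
Moment sums: Σh^2·P = -38571, Σh·P = -3903, ΣP = -426.
Normal equations: [[17299, 1739, 187]; [1739, 187, 23]; [187, 23, 4]]·[α, β, γ]ᵀ = [-38571, -3903, -426]ᵀ.
Solving the 3×3 system (Gaussian elimination) gives α = -286/141, β = -92/47, γ = -59/141.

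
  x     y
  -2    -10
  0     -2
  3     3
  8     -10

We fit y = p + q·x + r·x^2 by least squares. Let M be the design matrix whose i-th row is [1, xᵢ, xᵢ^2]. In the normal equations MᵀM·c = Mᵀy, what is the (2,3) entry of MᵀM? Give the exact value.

Row 2 ↔ basis x, column 3 ↔ basis x^2, so (MᵀM)_{2,3} = Σᵢ (x)·(x^2) = (-2)·(4) + (0)·(0) + (3)·(9) + (8)·(64) = 531.

531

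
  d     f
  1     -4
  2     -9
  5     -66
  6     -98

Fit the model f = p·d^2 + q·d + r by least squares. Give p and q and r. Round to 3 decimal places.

p = -3.375, q = 4.772, r = -5.265

Forming XᵀX = [[1938, 350, 66]; [350, 66, 14]; [66, 14, 4]] and Xᵀf = [-5218, -940, -177]ᵀ gives XᵀX·[p, q, r]ᵀ = Xᵀf.
Row-reducing yields p = -27/8, q = 649/136, r = -179/34.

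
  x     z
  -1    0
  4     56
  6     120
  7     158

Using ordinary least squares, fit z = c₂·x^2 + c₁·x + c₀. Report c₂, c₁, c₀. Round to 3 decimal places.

c₂ = 2.841, c₁ = 2.789, c₀ = -0.107

Normal-equation sums: Σx^2·x^2 = 3954, Σx^2·x = 622, Σx^2 = 102, Σx·x = 102, Σx = 16, Σ1 = 4.
Moment sums: Σx^2·z = 12958, Σx·z = 2050, Σz = 334.
AᵀA·[c₂, c₁, c₀]ᵀ = Aᵀz becomes [[3954, 622, 102]; [622, 102, 16]; [102, 16, 4]]·[c₂, c₁, c₀]ᵀ = [12958, 2050, 334]ᵀ.
Inverting the 3×3 Gram matrix, [c₂, c₁, c₀]ᵀ = [7981/2809, 7834/2809, -300/2809]ᵀ.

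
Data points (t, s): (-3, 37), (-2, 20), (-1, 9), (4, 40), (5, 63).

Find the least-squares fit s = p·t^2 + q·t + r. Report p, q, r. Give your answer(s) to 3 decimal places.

p = 2.867, q = -2.451, r = 3.737

The normal equations are: 979·p + 153·q + 55·r = 2637;  153·p + 55·q + 3·r = 315;  55·p + 3·q + 5·r = 169.
(Σt^2·t^2 = 979, Σt^2·t = 153, Σt^2 = 55, Σt·t = 55, Σt = 3, Σ1 = 5, Σt^2·s = 2637, Σt·s = 315, Σs = 169.)
Solving the 3×3 system (Gaussian elimination) gives p = 19697/6871, q = -16842/6871, r = 25678/6871.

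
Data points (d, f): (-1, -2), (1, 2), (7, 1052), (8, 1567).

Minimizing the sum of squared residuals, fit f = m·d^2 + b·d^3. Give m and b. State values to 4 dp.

Entries of MᵀM: Σd^2·d^2 = 6499, Σd^2·d^3 = 49575, Σd^3·d^3 = 379795.
Moment sums: Σd^2·f = 151836, Σd^3·f = 1163144.
det = 6499·379795 − 49575² = 10607080.
m = (151836·379795 − 49575·1163144)/10607080 = 184491/530354; b = (6499·1163144 − 49575·151836)/10607080 = 8000789/2651770.

m = 0.3479, b = 3.0172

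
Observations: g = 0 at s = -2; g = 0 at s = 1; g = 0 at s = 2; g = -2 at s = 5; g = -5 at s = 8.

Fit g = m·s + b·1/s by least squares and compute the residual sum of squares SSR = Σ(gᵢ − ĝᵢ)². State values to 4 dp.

SSR = 1.6992

The normal equations are: 98·m + 5·b = -50;  5·m + (2489/1600)·b = -41/40.
(Σs·s = 98, Σs·1/s = 5, Σ1/s·1/s = 2489/1600, Σs·g = -50, Σ1/s·g = -41/40.)
Δ = 98·(2489/1600) − 5² = 101961/800.
m = ((-50)·(2489/1600) − 5·(-41/40))/(101961/800) = -19375/33987; b = (98·(-41/40) − 5·(-50))/(101961/800) = 39880/33987.
Residuals: -6270/11329, -6835/11329, 6270/11329, 6975/11329, -6640/11329; SSR = 19250/11329.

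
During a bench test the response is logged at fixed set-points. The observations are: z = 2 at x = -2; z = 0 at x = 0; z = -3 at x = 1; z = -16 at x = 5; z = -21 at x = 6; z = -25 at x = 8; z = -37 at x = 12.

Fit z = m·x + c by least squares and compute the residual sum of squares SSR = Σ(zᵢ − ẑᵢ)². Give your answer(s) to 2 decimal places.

With design matrix A, AᵀA = [[274, 30]; [30, 7]] and Aᵀz = [-857, -100]ᵀ.
det = 274·7 − 30² = 1018.
m = ((-857)·7 − 30·(-100))/1018 = -2999/1018; c = (274·(-100) − 30·(-857))/1018 = -845/509.
Residuals: -1136/509, 845/509, 1635/1018, 397/1018, -847/509, 116/509, 6/509; SSR = 13529/1018.

SSR = 13.29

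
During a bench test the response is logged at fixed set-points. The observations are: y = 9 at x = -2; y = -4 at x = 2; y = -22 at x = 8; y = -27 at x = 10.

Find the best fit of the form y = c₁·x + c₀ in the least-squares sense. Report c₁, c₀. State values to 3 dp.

MᵀM·[c₁, c₀]ᵀ = Mᵀy reads: 172·c₁ + 18·c₀ = -472;  18·c₁ + 4·c₀ = -44.
(Σx·x = 172, Σx = 18, Σ1 = 4, Σx·y = -472, Σy = -44.)
Determinant 172·4 − 18² = 364.
c₁ = ((-472)·4 − 18·(-44))/364 = -274/91; c₀ = (172·(-44) − 18·(-472))/364 = 232/91.

c₁ = -3.011, c₀ = 2.549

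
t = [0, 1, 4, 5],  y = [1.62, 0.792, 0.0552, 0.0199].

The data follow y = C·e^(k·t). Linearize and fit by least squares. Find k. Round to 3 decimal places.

With ln yᵢ as the transformed response and tᵢ as the regressor:
Σt = 10.0000, Σ(t)² = 42.0000, Σln y = -6.5646, Σt·ln y = -31.4055.
Equations: 42.0000·k + 10.0000·ln C = -31.4055;  10.0000·k + 4·ln C = -6.5646.
Δ = 42.0000·4 − (10.0000)² = 68.0000; k = (-31.4055·4 − 10.0000·-6.5646)/68.0000 = -0.88200, ln C = (42.0000·-6.5646 − 10.0000·-31.4055)/68.0000 = 0.56386.

k = -0.882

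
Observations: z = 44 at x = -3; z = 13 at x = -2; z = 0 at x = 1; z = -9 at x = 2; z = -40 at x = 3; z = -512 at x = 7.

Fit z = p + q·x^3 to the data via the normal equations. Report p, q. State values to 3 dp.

p = 1.939, q = -1.499

Normal-equation sums: Σ1 = 6, Σx^3 = 344, Σx^3·x^3 = 119236.
Moment sums: Σz = -504, Σx^3·z = -178060.
Normal equations: [[6, 344]; [344, 119236]]·[p, q]ᵀ = [-504, -178060]ᵀ.
Eliminating q: 119236·(row 1) − 344·(row 2) gives 597080·p = 119236·(-504) − 344·(-178060) = 1157696, so p = 144712/74635.
Then q = ((-178060) − 344·(144712/74635))/119236 = -111873/74635.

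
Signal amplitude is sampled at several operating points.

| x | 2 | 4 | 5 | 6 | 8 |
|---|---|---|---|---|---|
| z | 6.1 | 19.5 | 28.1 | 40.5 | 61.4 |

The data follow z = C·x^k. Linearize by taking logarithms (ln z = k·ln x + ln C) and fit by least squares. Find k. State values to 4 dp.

k = 1.6810

Linearized form: ln z = k·ln x + ln C. From the 5 transformed points,
AᵀA = [[12.5270, 7.5601]; [7.5601, 5]], rhs = [25.9337, 15.9332]ᵀ  (here Σln x = 7.5601, Σ(ln x)² = 12.5270, Σln z = 15.9332, Σln x·ln z = 25.9337).
Solving (det = 5.4804): k = 1.68102, ln C = 0.64491.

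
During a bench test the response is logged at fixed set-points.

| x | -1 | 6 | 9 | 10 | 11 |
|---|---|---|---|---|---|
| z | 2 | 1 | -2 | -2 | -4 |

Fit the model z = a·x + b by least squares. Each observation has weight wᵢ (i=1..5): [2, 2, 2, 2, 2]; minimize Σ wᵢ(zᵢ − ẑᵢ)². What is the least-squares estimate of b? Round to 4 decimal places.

b = 2.2021

MᵀWM·[a, b]ᵀ = MᵀWz reads: 678·a + 70·b = -156;  70·a + 10·b = -10.
Eliminating b: 10·(row 1) − 70·(row 2) gives 1880·a = 10·(-156) − 70·(-10) = -860, so a = -43/94.
Then b = ((-10) − 70·(-43/94))/10 = 207/94.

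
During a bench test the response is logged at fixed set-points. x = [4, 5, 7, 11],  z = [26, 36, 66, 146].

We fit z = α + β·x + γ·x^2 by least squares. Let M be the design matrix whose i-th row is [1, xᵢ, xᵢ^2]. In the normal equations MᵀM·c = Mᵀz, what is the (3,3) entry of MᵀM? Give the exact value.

17923

Row 3 ↔ basis x^2, column 3 ↔ basis x^2, so (MᵀM)_{3,3} = Σᵢ (x^2)·(x^2) = (16)·(16) + (25)·(25) + (49)·(49) + (121)·(121) = 17923.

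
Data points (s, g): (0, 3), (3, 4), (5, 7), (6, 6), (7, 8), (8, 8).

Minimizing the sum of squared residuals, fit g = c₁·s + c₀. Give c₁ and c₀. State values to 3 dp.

c₁ = 0.677, c₀ = 2.728

Forming MᵀM = [[183, 29]; [29, 6]] and Mᵀg = [203, 36]ᵀ gives MᵀM·[c₁, c₀]ᵀ = Mᵀg.
det = 183·6 − 29² = 257.
c₁ = (203·6 − 29·36)/257 = 174/257; c₀ = (183·36 − 29·203)/257 = 701/257.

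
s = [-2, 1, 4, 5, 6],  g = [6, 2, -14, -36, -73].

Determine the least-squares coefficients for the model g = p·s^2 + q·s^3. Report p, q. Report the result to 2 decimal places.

p = 1.09, q = -0.51

Setting ∂/∂p … = 0 gives: 2194·p + 11894·q = -3726;  11894·p + 66442·q = -21210.
(Σs^2·s^2 = 2194, Σs^2·s^3 = 11894, Σs^3·s^3 = 66442, Σs^2·g = -3726, Σs^3·g = -21210.)
Determinant 2194·66442 − 11894² = 4306512.
p = ((-3726)·66442 − 11894·(-21210))/4306512 = 98101/89719; q = (2194·(-21210) − 11894·(-3726))/4306512 = -46202/89719.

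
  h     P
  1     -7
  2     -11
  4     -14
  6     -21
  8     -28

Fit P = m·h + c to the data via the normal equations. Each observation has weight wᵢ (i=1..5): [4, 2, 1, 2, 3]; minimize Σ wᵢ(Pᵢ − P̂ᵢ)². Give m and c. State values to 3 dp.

m = -2.920, c = -4.153

The normal equations are: 292·m + 48·c = -1052;  48·m + 12·c = -190.
Eliminating c: 12·(row 1) − 48·(row 2) gives 1200·m = 12·(-1052) − 48·(-190) = -3504, so m = -73/25.
Then c = ((-190) − 48·(-73/25))/12 = -623/150.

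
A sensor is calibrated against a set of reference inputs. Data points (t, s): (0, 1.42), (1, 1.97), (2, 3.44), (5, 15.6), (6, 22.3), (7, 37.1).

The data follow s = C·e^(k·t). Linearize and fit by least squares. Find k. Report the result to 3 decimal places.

k = 0.476

With ln sᵢ as the transformed response and tᵢ as the regressor:
AᵀA = [[115.0000, 21.0000]; [21.0000, 6]], rhs = [60.8082, 11.7296]ᵀ  (here Σt = 21.0000, Σ(t)² = 115.0000, Σln s = 11.7296, Σt·ln s = 60.8082).
Slope k = (n·Σt·ln s − Σt·Σln s)/(n·Σ(t)² − (Σt)²) = (6·60.8082 − 21.0000·11.7296)/249.0000 = 0.47601; ln C = (Σln s − k·Σt)/n = 0.28890.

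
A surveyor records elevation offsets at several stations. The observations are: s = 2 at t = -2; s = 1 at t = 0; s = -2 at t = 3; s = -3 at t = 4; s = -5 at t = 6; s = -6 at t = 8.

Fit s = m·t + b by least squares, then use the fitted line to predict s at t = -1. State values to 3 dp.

Entries of XᵀX: Σt·t = 129, Σt = 19, Σ1 = 6.
And Σt·s = -100, Σs = -13.
Normal equations: [[129, 19]; [19, 6]]·[m, b]ᵀ = [-100, -13]ᵀ.
Eliminating b: 6·(row 1) − 19·(row 2) gives 413·m = 6·(-100) − 19·(-13) = -353, so m = -353/413.
Then b = ((-13) − 19·(-353/413))/6 = 223/413.
At t = -1: ŝ = (-353/413)·(-1) + (223/413)·(1) = 576/413.

ŝ = 1.395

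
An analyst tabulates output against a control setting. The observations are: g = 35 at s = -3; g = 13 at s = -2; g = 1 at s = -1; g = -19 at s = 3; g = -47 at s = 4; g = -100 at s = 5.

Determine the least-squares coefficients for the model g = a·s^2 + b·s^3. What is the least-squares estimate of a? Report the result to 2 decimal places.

a = 0.96

The normal system XᵀX·[a, b]ᵀ = Xᵀg is [[1060, 4116]; [4116, 21244]]·[a, b]ᵀ = [-3055, -17071]ᵀ.
det = 1060·21244 − 4116² = 5577184.
a = ((-3055)·21244 − 4116·(-17071))/5577184 = 670477/697148; b = (1060·(-17071) − 4116·(-3055))/5577184 = -345055/348574.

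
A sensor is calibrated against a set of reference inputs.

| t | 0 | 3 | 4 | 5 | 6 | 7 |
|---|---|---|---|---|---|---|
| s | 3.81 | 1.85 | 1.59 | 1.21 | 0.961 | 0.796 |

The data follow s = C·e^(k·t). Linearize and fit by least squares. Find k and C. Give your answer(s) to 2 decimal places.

k = -0.22, C = 3.77

Taking logs, ln s = k·t + ln C, so regress ln s on t.
XᵀX = [[135.0000, 25.0000]; [25.0000, 6]], rhs = [2.8178, 2.3392]ᵀ  (here Σt = 25.0000, Σ(t)² = 135.0000, Σln s = 2.3392, Σt·ln s = 2.8178).
Δ = 135.0000·6 − (25.0000)² = 185.0000; k = (2.8178·6 − 25.0000·2.3392)/185.0000 = -0.22472, ln C = (135.0000·2.3392 − 25.0000·2.8178)/185.0000 = 1.32622, so C = exp(1.32622) = 3.76678.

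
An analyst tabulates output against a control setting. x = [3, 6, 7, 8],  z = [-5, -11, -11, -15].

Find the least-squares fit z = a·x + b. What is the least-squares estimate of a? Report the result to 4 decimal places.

a = -1.8571

Sums needed: Σx·x = 158, Σx = 24, Σ1 = 4.
Right-hand side: Σx·z = -278, Σz = -42.
Normal equations: [[158, 24]; [24, 4]]·[a, b]ᵀ = [-278, -42]ᵀ.
det = 158·4 − 24² = 56.
a = ((-278)·4 − 24·(-42))/56 = -13/7; b = (158·(-42) − 24·(-278))/56 = 9/14.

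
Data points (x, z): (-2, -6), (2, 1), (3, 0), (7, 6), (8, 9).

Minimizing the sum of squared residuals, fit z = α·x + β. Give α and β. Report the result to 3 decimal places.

α = 1.411, β = -3.080

The normal system MᵀM·[α, β]ᵀ = Mᵀz is [[130, 18]; [18, 5]]·[α, β]ᵀ = [128, 10]ᵀ.
Eliminating β: 5·(row 1) − 18·(row 2) gives 326·α = 5·128 − 18·10 = 460, so α = 230/163.
Then β = (10 − 18·(230/163))/5 = -502/163.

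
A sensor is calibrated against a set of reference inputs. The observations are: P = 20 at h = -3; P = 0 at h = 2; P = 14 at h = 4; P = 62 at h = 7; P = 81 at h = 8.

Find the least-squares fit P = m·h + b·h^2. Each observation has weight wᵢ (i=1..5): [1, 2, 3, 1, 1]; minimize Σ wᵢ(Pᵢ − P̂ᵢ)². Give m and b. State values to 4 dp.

m = -2.5870, b = 1.5931

The normal system XᵀWX·[m, b]ᵀ = XᵀWP is [[178, 1036]; [1036, 7378]]·[m, b]ᵀ = [1190, 9074]ᵀ.
Δ = 178·7378 − 1036² = 239988.
m = (1190·7378 − 1036·9074)/239988 = -7391/2857; b = (178·9074 − 1036·1190)/239988 = 31861/19999.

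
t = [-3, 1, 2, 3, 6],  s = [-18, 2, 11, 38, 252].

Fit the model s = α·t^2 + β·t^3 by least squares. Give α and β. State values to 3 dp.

α = 1.031, β = 0.996

The normal equations are: 1475·α + 7809·β = 9298;  7809·α + 48179·β = 56034.
(Σt^2·t^2 = 1475, Σt^2·t^3 = 7809, Σt^3·t^3 = 48179, Σt^2·s = 9298, Σt^3·s = 56034.)
Δ = 1475·48179 − 7809² = 10083544.
α = (9298·48179 − 7809·56034)/10083544 = 2599709/2520886; β = (1475·56034 − 7809·9298)/10083544 = 2510517/2520886.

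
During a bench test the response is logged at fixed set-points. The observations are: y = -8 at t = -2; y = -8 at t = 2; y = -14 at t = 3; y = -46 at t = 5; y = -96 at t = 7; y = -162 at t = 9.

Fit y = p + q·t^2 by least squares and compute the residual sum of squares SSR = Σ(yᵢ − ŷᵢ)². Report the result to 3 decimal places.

SSR = 18.752

Compute the Gram sums: Σ1 = 6, Σt^2 = 172, Σt^2·t^2 = 9700.
And Σy = -334, Σt^2·y = -19166.
Normal equations: [[6, 172]; [172, 9700]]·[p, q]ᵀ = [-334, -19166]ᵀ.
Determinant 6·9700 − 172² = 28616.
p = ((-334)·9700 − 172·(-19166))/28616 = 7094/3577; q = (6·(-19166) − 172·(-334))/28616 = -14387/7154.
Residuals: -6936/3577, -6936/3577, 15139/7154, 16403/7154, 3991/7154, -7789/7154; SSR = 67075/3577.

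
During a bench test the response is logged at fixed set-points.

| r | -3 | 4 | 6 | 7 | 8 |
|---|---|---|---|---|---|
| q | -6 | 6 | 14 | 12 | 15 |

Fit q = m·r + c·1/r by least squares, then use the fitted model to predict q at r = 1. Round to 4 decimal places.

Entries of XᵀX: Σr·r = 174, Σr·1/r = 5, Σ1/r·1/r = 6701/28224.
For Xᵀq: Σr·q = 330, Σ1/r·q = 1583/168.
XᵀX·[m, c]ᵀ = Xᵀq becomes [[174, 5]; [5, 6701/28224]]·[m, c]ᵀ = [330, 1583/168]ᵀ.
Δ = 174·(6701/28224) − 5² = 76729/4704.
m = (330·(6701/28224) − 5·(1583/168))/(76729/4704) = 146935/76729; c = (174·(1583/168) − 5·330)/(76729/4704) = -49224/76729.
At r = 1: q̂ = (146935/76729)·(1) + (-49224/76729)·(1) = 97711/76729.

q̂ = 1.2735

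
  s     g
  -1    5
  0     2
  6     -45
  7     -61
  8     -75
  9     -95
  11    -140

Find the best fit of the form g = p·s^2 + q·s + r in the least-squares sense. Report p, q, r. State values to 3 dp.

Forming MᵀM = [[28996, 3130, 352]; [3130, 352, 40]; [352, 40, 7]] and Mᵀg = [-34039, -3697, -409]ᵀ gives MᵀM·[p, q, r]ᵀ = Mᵀg.
Solving the 3×3 system (Gaussian elimination) gives p = -6125/6178, q = -113017/55602, r = 84533/27801.

p = -0.991, q = -2.033, r = 3.041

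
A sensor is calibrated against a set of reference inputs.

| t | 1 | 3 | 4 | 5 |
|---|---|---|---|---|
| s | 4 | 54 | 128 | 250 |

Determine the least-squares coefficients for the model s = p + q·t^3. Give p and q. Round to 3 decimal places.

Compute the Gram sums: Σ1 = 4, Σt^3 = 217, Σt^3·t^3 = 20451.
Right-hand side: Σs = 436, Σt^3·s = 40904.
Normal equations: [[4, 217]; [217, 20451]]·[p, q]ᵀ = [436, 40904]ᵀ.
Determinant 4·20451 − 217² = 34715.
p = (436·20451 − 217·40904)/34715 = 40468/34715; q = (4·40904 − 217·436)/34715 = 69004/34715.

p = 1.166, q = 1.988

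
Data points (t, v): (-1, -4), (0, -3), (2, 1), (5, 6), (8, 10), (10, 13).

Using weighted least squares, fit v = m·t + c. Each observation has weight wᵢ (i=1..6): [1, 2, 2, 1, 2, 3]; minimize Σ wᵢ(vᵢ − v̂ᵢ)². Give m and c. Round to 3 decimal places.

m = 1.565, c = -2.501

Normal-equation sums: Σwᵢ·t·t = 462, Σwᵢ·t = 54, Σwᵢ·1 = 11.
Right-hand side: Σwᵢ·t·v = 588, Σwᵢ·v = 57.
So XᵀWX·[m, c]ᵀ = XᵀWv: [[462, 54]; [54, 11]]·[m, c]ᵀ = [588, 57]ᵀ.
Δ = 462·11 − 54² = 2166.
m = (588·11 − 54·57)/2166 = 565/361; c = (462·57 − 54·588)/2166 = -903/361.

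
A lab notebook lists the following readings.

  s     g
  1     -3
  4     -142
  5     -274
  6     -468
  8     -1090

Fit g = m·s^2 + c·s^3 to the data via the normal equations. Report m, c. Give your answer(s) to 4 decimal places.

m = -0.8249, c = -2.0262

Setting ∂/∂m … = 0 gives: 6274·m + 44694·c = -95733;  44694·m + 328522·c = -702509.
Δ = 6274·328522 − 44694² = 63593392.
m = ((-95733)·328522 − 44694·(-702509))/63593392 = -13114845/15898348; c = (6274·(-702509) − 44694·(-95733))/63593392 = -32212691/15898348.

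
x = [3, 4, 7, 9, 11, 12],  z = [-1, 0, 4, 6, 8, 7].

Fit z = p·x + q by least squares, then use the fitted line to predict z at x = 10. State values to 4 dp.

Compute the Gram sums: Σx·x = 420, Σx = 46, Σ1 = 6.
Right-hand side: Σx·z = 251, Σz = 24.
MᵀM·[p, q]ᵀ = Mᵀz becomes [[420, 46]; [46, 6]]·[p, q]ᵀ = [251, 24]ᵀ.
Δ = 420·6 − 46² = 404.
p = (251·6 − 46·24)/404 = 201/202; q = (420·24 − 46·251)/404 = -733/202.
At x = 10: ẑ = (201/202)·(10) + (-733/202)·(1) = 1277/202.

ẑ = 6.3218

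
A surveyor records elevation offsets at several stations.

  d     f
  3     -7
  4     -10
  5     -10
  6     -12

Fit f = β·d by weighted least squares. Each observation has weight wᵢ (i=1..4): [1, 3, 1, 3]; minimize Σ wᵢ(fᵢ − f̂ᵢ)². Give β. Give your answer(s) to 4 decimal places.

β = -2.1421

The normal system AᵀWA·[β]ᵀ = AᵀWf is [[190]]·[β]ᵀ = [-407]ᵀ.
Hence β = -407 / 190 ≈ -2.14211.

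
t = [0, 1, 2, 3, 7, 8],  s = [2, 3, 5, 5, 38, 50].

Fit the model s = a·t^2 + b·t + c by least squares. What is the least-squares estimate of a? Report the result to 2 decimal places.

Entries of XᵀX: Σt^2·t^2 = 6595, Σt^2·t = 891, Σt^2 = 127, Σt·t = 127, Σt = 21, Σ1 = 6.
Moment sums: Σt^2·s = 5130, Σt·s = 694, Σs = 103.
XᵀX·[a, b, c]ᵀ = Xᵀs becomes [[6595, 891, 127]; [891, 127, 21]; [127, 21, 6]]·[a, b, c]ᵀ = [5130, 694, 103]ᵀ.
Inverting the 3×3 Gram matrix, [a, b, c]ᵀ = [5345/5792, -8503/5792, 8027/2896]ᵀ.

a = 0.92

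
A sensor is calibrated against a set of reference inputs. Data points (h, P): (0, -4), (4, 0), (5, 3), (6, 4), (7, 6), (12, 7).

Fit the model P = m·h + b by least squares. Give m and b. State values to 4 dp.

m = 0.9612, b = -2.7802

Forming AᵀA = [[270, 34]; [34, 6]] and AᵀP = [165, 16]ᵀ gives AᵀA·[m, b]ᵀ = AᵀP.
Eliminating b: 6·(row 1) − 34·(row 2) gives 464·m = 6·165 − 34·16 = 446, so m = 223/232.
Then b = (16 − 34·(223/232))/6 = -645/232.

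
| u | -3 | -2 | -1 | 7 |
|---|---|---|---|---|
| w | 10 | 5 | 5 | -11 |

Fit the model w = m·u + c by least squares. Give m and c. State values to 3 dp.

m = -1.980, c = 2.745

Compute the Gram sums: Σu·u = 63, Σu = 1, Σ1 = 4.
Right-hand side: Σu·w = -122, Σw = 9.
Normal equations: [[63, 1]; [1, 4]]·[m, c]ᵀ = [-122, 9]ᵀ.
Δ = 63·4 − 1² = 251.
m = ((-122)·4 − 1·9)/251 = -497/251; c = (63·9 − 1·(-122))/251 = 689/251.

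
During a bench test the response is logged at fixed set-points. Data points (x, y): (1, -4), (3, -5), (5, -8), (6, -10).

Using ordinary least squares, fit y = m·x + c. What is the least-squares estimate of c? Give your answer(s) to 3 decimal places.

Compute the Gram sums: Σx·x = 71, Σx = 15, Σ1 = 4.
Moment sums: Σx·y = -119, Σy = -27.
Determinant 71·4 − 15² = 59.
m = ((-119)·4 − 15·(-27))/59 = -71/59; c = (71·(-27) − 15·(-119))/59 = -132/59.

c = -2.237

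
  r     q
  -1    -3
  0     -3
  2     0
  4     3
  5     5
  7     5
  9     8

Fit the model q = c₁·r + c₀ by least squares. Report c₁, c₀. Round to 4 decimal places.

c₁ = 1.1493, c₀ = -2.1259

Normal-equation sums: Σr·r = 176, Σr = 26, Σ1 = 7.
Moment sums: Σr·q = 147, Σq = 15.
Normal equations: [[176, 26]; [26, 7]]·[c₁, c₀]ᵀ = [147, 15]ᵀ.
det = 176·7 − 26² = 556.
c₁ = (147·7 − 26·15)/556 = 639/556; c₀ = (176·15 − 26·147)/556 = -591/278.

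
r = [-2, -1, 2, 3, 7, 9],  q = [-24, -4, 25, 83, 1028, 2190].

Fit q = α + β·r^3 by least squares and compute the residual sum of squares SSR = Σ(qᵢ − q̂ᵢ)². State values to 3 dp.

With design matrix M, MᵀM = [[6, 1098]; [1098, 649948]] and Mᵀq = [3298, 1951751]ᵀ.
Δ = 6·649948 − 1098² = 2694084.
α = (3298·649948 − 1098·1951751)/2694084 = 252953/1347042; β = (6·1951751 − 1098·3298)/2694084 = 1348217/449014.
Residuals: -224753/1347042, -798235/673521, 1065889/1347042, 1172978/673521, -1404535/673521, 609224/673521; SSR = 13818685/1347042.

SSR = 10.259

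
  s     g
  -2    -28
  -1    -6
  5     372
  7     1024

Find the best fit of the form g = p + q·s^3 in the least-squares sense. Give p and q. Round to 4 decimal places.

p = -3.2752, q = 2.9959

Compute the Gram sums: Σ1 = 4, Σs^3 = 459, Σs^3·s^3 = 133339.
For Xᵀg: Σg = 1362, Σs^3·g = 397962.
det = 4·133339 − 459² = 322675.
p = (1362·133339 − 459·397962)/322675 = -211368/64535; q = (4·397962 − 459·1362)/322675 = 193338/64535.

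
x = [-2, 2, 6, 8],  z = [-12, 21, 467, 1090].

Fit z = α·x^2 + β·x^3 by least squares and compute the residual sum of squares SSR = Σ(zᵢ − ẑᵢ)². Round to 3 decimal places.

SSR = 2.650

Forming AᵀA = [[5424, 40544]; [40544, 308928]] and Aᵀz = [86608, 659216]ᵀ gives AᵀA·[α, β]ᵀ = Aᵀz.
Determinant 5424·308928 − 40544² = 31809536.
α = (86608·308928 − 40544·659216)/31809536 = 55435/62128; β = (5424·659216 − 40544·86608)/31809536 = 250597/124256.
Residuals: 399/706, 5035/3883, -5795/7766, 1178/3883; SSR = 20577/7766.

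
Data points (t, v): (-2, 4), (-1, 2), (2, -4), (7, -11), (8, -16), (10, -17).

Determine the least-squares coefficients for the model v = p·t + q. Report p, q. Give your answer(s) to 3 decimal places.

Normal-equation sums: Σt·t = 222, Σt = 24, Σ1 = 6.
Right-hand side: Σt·v = -393, Σv = -42.
Normal equations: [[222, 24]; [24, 6]]·[p, q]ᵀ = [-393, -42]ᵀ.
Δ = 222·6 − 24² = 756.
p = ((-393)·6 − 24·(-42))/756 = -25/14; q = (222·(-42) − 24·(-393))/756 = 1/7.

p = -1.786, q = 0.143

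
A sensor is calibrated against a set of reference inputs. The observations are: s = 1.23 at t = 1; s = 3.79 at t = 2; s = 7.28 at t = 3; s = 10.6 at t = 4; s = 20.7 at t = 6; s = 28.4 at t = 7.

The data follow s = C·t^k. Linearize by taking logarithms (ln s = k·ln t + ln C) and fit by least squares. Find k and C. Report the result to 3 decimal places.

With ln sᵢ as the transformed response and ln tᵢ as the regressor:
AᵀA = [[10.6062, 6.9157]; [6.9157, 6]], rhs = [18.3183, 12.2619]ᵀ  (here Σln t = 6.9157, Σ(ln t)² = 10.6062, Σln s = 12.2619, Σln t·ln s = 18.3183).
Solving (det = 15.8099): k = 1.58825, ln C = 0.21300, so C = exp(0.21300) = 1.23739.

k = 1.588, C = 1.237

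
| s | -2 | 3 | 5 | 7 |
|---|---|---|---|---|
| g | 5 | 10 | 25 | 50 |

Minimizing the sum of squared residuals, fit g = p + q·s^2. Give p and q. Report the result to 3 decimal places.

Setting ∂/∂p … = 0 gives: 4·p + 87·q = 90;  87·p + 3123·q = 3185.
Eliminating q: 3123·(row 1) − 87·(row 2) gives 4923·p = 3123·90 − 87·3185 = 3975, so p = 1325/1641.
Then q = (3185 − 87·(1325/1641))/3123 = 4910/4923.

p = 0.807, q = 0.997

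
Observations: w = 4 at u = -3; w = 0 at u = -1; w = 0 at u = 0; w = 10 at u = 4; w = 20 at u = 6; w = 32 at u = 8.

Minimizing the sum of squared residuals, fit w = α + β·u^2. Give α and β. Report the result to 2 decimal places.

α = 0.25, β = 0.51

The normal system AᵀA·[α, β]ᵀ = Aᵀw is [[6, 126]; [126, 5730]]·[α, β]ᵀ = [66, 2964]ᵀ.
Eliminating β: 5730·(row 1) − 126·(row 2) gives 18504·α = 5730·66 − 126·2964 = 4716, so α = 131/514.
Then β = (2964 − 126·(131/514))/5730 = 263/514.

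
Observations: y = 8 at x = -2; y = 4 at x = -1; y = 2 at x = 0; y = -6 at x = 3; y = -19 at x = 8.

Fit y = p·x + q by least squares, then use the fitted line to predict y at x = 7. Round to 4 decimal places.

The normal system MᵀM·[p, q]ᵀ = Mᵀy is [[78, 8]; [8, 5]]·[p, q]ᵀ = [-190, -11]ᵀ.
Eliminating q: 5·(row 1) − 8·(row 2) gives 326·p = 5·(-190) − 8·(-11) = -862, so p = -431/163.
Then q = ((-11) − 8·(-431/163))/5 = 331/163.
At x = 7: ŷ = (-431/163)·(7) + (331/163)·(1) = -2686/163.

ŷ = -16.4785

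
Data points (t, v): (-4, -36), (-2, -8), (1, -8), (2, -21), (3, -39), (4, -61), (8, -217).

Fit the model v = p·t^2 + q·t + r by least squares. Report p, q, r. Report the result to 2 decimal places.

p = -2.95, q = -3.24, r = -2.15

AᵀA·[p, q, r]ᵀ = Aᵀv reads: 4722·p + 540·q + 114·r = -15915;  540·p + 114·q + 12·r = -1987;  114·p + 12·q + 7·r = -390.
(Σt^2·t^2 = 4722, Σt^2·t = 540, Σt^2 = 114, Σt·t = 114, Σt = 12, Σ1 = 7, Σt^2·v = -15915, Σt·v = -1987, Σv = -390.)
Row-reducing yields p = -170807/57938, q = -562951/173814, r = -62287/28969.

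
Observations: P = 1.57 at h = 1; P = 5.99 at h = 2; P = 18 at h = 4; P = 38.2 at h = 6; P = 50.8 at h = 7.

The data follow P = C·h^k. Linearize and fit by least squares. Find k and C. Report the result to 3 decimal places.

k = 1.763, C = 1.631

Let Y = ln P. Fitting Y = k·ln h + ln C by least squares:
Σln h = 5.8171, Σ(ln h)² = 9.3992, Σln P = 12.7023, Σln h·ln P = 19.4181.
Equations: 9.3992·k + 5.8171·ln C = 19.4181;  5.8171·k + 5·ln C = 12.7023.
Δ = 9.3992·5 − (5.8171)² = 13.1574; k = (19.4181·5 − 5.8171·12.7023)/13.1574 = 1.76327, ln C = (9.3992·12.7023 − 5.8171·19.4181)/13.1574 = 0.48902, so C = exp(0.48902) = 1.63072.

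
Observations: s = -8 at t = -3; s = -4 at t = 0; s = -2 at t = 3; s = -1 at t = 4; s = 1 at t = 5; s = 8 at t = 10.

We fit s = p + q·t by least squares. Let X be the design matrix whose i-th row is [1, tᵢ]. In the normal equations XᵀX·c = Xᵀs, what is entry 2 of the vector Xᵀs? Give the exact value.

Entry 2 ↔ basis t, so (Xᵀs)_{2} = Σᵢ (t)·sᵢ = (-3)·(-8) + (0)·(-4) + (3)·(-2) + (4)·(-1) + (5)·(1) + (10)·(8) = 99.

99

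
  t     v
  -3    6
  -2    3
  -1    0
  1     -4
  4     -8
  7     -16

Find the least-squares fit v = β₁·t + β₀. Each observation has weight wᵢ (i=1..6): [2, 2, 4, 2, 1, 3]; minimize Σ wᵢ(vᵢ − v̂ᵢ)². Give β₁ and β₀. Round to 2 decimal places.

Normal-equation sums: Σwᵢ·t·t = 195, Σwᵢ·t = 13, Σwᵢ·1 = 14.
For MᵀWv: Σwᵢ·t·v = -424, Σwᵢ·v = -46.
So MᵀWM·[β₁, β₀]ᵀ = MᵀWv: [[195, 13]; [13, 14]]·[β₁, β₀]ᵀ = [-424, -46]ᵀ.
Δ = 195·14 − 13² = 2561.
β₁ = ((-424)·14 − 13·(-46))/2561 = -5338/2561; β₀ = (195·(-46) − 13·(-424))/2561 = -266/197.

β₁ = -2.08, β₀ = -1.35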